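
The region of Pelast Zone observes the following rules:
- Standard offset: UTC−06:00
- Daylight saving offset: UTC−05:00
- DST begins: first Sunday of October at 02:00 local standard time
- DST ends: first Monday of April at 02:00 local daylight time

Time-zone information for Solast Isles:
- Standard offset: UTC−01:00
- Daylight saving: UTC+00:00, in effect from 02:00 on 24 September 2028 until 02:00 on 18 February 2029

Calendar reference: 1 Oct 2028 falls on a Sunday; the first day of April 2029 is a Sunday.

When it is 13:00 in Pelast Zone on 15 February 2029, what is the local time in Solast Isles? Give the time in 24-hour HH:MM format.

1 October 2028 is a Sunday, so the first Sunday is October 1.
1 April 2029 is a Sunday, so the first Monday is April 2.
Daylight saving runs 1 October 2028 – 2 April 2029; 15 February 2029 is inside that window, so Pelast Zone is at UTC−05:00.
13:00 Pelast Zone + 5h = 18:00 UTC.
At the standard offset (UTC−01:00), 18:00 UTC − 1h = 17:00 Solast Isles standard time.
The standard-time date in Solast Isles, 15 February 2029, lies within the daylight-saving period (24 September 2028 – 18 February 2029), so Solast Isles is on daylight time, UTC+00:00.
18:00 UTC + 0h = 18:00 Solast Isles.

18:00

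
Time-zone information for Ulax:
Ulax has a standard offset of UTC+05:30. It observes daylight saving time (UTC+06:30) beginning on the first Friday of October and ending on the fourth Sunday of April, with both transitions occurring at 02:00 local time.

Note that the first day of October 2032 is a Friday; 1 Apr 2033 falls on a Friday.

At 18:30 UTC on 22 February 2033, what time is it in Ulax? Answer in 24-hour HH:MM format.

1 October 2032 is a Friday, so the first Friday is October 1.
1 April 2033 is a Friday, so the first Sunday is April 3 and the fourth is April 24.
At the standard offset (UTC+05:30), 18:30 UTC + 5h30m = 00:00 Ulax standard time (rolling into the next day, 23 February 2033).
Daylight saving runs 1 October 2032 – 24 April 2033; the standard-time date in Ulax, 23 February 2033, is inside that window, so Ulax is at UTC+06:30.
18:30 UTC + 6h30m = 01:00 local (rolling into the next day, 23 February 2033).

01:00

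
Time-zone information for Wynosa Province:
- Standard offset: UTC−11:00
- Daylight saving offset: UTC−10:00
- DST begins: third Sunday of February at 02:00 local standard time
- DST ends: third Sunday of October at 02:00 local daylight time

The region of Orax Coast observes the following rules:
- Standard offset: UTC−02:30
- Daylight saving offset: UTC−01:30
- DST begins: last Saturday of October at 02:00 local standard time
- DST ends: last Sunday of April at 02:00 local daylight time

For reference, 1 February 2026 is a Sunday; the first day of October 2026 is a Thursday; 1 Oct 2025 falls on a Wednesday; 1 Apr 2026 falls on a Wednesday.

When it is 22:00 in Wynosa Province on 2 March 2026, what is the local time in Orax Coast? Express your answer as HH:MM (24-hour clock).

1 February 2026 is a Sunday, so the first Sunday is February 1 and the third is February 15.
1 October 2026 is a Thursday, so the first Sunday is October 4 and the third is October 18.
Daylight saving runs 15 February – 18 October; 2 March 2026 is inside that window, so Wynosa Province is at UTC−10:00.
22:00 Wynosa Province + 10h = 08:00 UTC (rolling into the next day, 3 March 2026).
1 October 2025 is a Wednesday, so Saturdays fall on 4, 11, 18, 25; the last is October 25.
1 April 2026 is a Wednesday, so Sundays fall on 5, 12, 19, 26; the last is April 26.
At the standard offset (UTC−02:30), 08:00 UTC − 2h30m = 05:30 Orax Coast standard time.
The standard-time date in Orax Coast, 3 March 2026, falls between 25 October 2025 and 26 April 2026, so daylight saving is in effect and Orax Coast is at UTC−01:30.
08:00 UTC − 1h30m = 06:30 Orax Coast.

06:30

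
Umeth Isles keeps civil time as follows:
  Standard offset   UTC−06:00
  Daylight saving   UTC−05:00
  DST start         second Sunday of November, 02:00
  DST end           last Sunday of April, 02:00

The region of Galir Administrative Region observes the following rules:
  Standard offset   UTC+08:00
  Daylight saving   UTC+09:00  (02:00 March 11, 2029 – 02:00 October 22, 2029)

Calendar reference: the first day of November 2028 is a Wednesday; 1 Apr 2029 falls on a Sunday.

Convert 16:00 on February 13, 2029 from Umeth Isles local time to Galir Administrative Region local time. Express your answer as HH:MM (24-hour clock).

05:00

1 November 2028 is a Wednesday, so the first Sunday is November 5 and the second is November 12.
1 April 2029 is a Sunday, so Sundays fall on 1, 8, 15, 22, 29; the last is April 29.
February 13, 2029 falls between 12 November 2028 and 29 April 2029, so daylight saving is in effect and Umeth Isles is at UTC−05:00.
16:00 Umeth Isles + 5h = 21:00 UTC.
At the standard offset (UTC+08:00), 21:00 UTC + 8h = 05:00 Galir Administrative Region standard time (rolling into the next day, 14 February 2029).
Daylight saving runs 11 March – 22 October; the standard-time date in Galir Administrative Region, February 14, 2029, is outside that window, so Galir Administrative Region is on standard time at UTC+08:00.
21:00 UTC + 8h = 05:00 Galir Administrative Region (rolling into the next day, 14 February 2029).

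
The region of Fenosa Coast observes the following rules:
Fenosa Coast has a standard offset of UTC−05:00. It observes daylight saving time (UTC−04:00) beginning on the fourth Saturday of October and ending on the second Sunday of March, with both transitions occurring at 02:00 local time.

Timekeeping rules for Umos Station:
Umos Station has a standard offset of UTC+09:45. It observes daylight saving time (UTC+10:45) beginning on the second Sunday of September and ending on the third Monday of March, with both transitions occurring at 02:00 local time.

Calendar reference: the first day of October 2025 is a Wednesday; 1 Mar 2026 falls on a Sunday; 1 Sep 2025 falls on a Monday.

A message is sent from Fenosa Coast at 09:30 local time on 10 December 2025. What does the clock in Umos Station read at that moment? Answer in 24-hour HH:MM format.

1 October 2025 is a Wednesday, so the first Saturday is October 4 and the fourth is October 25.
1 March 2026 is a Sunday, so the first Sunday is March 1 and the second is March 8.
10 December 2025 falls between 25 October 2025 and 8 March 2026, so daylight saving is in effect and Fenosa Coast is at UTC−04:00.
09:30 Fenosa Coast + 4h = 13:30 UTC.
1 September 2025 is a Monday, so the first Sunday is September 7 and the second is September 14.
1 March 2026 is a Sunday, so the first Monday is March 2 and the third is March 16.
At the standard offset (UTC+09:45), 13:30 UTC + 9h45m = 23:15 Umos Station standard time.
The standard-time date in Umos Station, 10 December 2025, falls between 14 September 2025 and 16 March 2026, so daylight saving is in effect and Umos Station is at UTC+10:45.
13:30 UTC + 10h45m = 00:15 Umos Station (rolling into the next day, 11 December 2025).

00:15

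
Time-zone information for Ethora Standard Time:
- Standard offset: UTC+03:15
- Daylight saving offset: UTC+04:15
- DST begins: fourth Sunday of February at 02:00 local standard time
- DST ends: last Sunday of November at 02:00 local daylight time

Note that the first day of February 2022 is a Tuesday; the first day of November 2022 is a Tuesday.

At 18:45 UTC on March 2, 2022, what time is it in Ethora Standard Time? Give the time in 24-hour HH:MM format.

23:00

1 February 2022 is a Tuesday, so the first Sunday is February 6 and the fourth is February 27.
1 November 2022 is a Tuesday, so Sundays fall on 6, 13, 20, 27; the last is November 27.
At the standard offset (UTC+03:15), 18:45 UTC + 3h15m = 22:00 Ethora Standard Time standard time.
Daylight saving runs 27 February – 27 November; the standard-time date in Ethora Standard Time, March 2, 2022, is inside that window, so Ethora Standard Time is at UTC+04:15.
18:45 UTC + 4h15m = 23:00 local.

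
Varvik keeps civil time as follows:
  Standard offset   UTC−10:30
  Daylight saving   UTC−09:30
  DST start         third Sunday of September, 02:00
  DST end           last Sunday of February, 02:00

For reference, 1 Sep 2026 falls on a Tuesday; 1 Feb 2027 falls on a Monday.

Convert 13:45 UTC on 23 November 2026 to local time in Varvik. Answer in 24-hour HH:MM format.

1 September 2026 is a Tuesday, so the first Sunday is September 6 and the third is September 20.
1 February 2027 is a Monday, so Sundays fall on 7, 14, 21, 28; the last is February 28.
At the standard offset (UTC−10:30), 13:45 UTC − 10h30m = 03:15 Varvik standard time.
Daylight saving runs 20 September 2026 – 28 February 2027; the standard-time date in Varvik, 23 November 2026, is inside that window, so Varvik is at UTC−09:30.
13:45 UTC − 9h30m = 04:15 local.

04:15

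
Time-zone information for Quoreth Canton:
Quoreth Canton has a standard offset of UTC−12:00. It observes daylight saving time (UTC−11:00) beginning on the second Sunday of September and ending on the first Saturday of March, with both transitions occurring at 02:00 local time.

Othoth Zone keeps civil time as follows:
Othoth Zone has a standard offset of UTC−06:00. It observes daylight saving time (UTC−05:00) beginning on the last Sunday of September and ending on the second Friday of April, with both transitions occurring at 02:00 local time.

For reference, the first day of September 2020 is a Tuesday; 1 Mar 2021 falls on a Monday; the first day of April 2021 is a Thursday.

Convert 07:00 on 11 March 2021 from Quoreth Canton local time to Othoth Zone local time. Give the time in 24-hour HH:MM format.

14:00

1 September 2020 is a Tuesday, so the first Sunday is September 6 and the second is September 13.
1 March 2021 is a Monday, so the first Saturday is March 6.
11 March 2021 is outside the daylight-saving period (13 September 2020 – 6 March 2021), so Quoreth Canton is on standard time, UTC−12:00.
07:00 Quoreth Canton + 12h = 19:00 UTC.
1 September 2020 is a Tuesday, so Sundays fall on 6, 13, 20, 27; the last is September 27.
1 April 2021 is a Thursday, so the first Friday is April 2 and the second is April 9.
At the standard offset (UTC−06:00), 19:00 UTC − 6h = 13:00 Othoth Zone standard time.
The standard-time date in Othoth Zone, 11 March 2021, falls between 27 September 2020 and 9 April 2021, so daylight saving is in effect and Othoth Zone is at UTC−05:00.
19:00 UTC − 5h = 14:00 Othoth Zone.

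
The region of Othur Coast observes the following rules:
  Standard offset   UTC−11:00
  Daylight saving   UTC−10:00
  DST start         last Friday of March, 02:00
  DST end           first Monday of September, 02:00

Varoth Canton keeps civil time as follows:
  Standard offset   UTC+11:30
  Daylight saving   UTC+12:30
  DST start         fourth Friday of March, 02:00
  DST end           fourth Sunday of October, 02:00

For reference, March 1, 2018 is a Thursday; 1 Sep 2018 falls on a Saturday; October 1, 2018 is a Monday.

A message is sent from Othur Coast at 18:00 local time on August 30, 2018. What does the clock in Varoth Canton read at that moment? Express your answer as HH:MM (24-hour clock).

1 March 2018 is a Thursday, so Fridays fall on 2, 9, 16, 23, 30; the last is March 30.
1 September 2018 is a Saturday, so the first Monday is September 3.
August 30, 2018 lies within the daylight-saving period (30 March – 3 September), so Othur Coast is on daylight time, UTC−10:00.
18:00 Othur Coast + 10h = 04:00 UTC (rolling into the next day, 31 August 2018).
1 March 2018 is a Thursday, so the first Friday is March 2 and the fourth is March 23.
1 October 2018 is a Monday, so the first Sunday is October 7 and the fourth is October 28.
At the standard offset (UTC+11:30), 04:00 UTC + 11h30m = 15:30 Varoth Canton standard time.
The standard-time date in Varoth Canton, August 31, 2018, lies within the daylight-saving period (23 March – 28 October), so Varoth Canton is on daylight time, UTC+12:30.
04:00 UTC + 12h30m = 16:30 Varoth Canton.

16:30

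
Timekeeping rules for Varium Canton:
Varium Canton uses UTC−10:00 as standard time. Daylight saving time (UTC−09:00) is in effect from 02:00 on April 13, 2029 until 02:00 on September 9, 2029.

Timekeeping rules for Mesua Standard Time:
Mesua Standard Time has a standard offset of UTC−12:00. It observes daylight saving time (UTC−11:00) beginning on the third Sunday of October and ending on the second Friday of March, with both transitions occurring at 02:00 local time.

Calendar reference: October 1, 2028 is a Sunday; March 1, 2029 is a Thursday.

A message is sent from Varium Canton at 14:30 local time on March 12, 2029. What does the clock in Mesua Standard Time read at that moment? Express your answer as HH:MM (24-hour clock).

March 12, 2029 does not fall between 13 April and 9 September, so daylight saving is not in effect and Varium Canton is at UTC−10:00.
14:30 Varium Canton + 10h = 00:30 UTC (rolling into the next day, 13 March 2029).
1 October 2028 is a Sunday, so the first Sunday is October 1 and the third is October 15.
1 March 2029 is a Thursday, so the first Friday is March 2 and the second is March 9.
At the standard offset (UTC−12:00), 00:30 UTC − 12h = 12:30 Mesua Standard Time standard time (rolling into the previous day, 12 March 2029).
The standard-time date in Mesua Standard Time, March 12, 2029, does not fall between 15 October 2028 and 9 March 2029, so daylight saving is not in effect and Mesua Standard Time is at UTC−12:00.
00:30 UTC − 12h = 12:30 Mesua Standard Time (rolling into the previous day, 12 March 2029).

12:30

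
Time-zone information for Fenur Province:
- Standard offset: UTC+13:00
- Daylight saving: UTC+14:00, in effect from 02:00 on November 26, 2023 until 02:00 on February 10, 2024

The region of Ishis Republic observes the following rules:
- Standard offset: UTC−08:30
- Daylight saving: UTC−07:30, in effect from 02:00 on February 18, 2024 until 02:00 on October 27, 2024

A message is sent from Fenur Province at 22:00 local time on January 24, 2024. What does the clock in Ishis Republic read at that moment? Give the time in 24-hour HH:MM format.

January 24, 2024 lies within the daylight-saving period (26 November 2023 – 10 February 2024), so Fenur Province is on daylight time, UTC+14:00.
22:00 Fenur Province − 14h = 08:00 UTC.
At the standard offset (UTC−08:30), 08:00 UTC − 8h30m = 23:30 Ishis Republic standard time (rolling into the previous day, 23 January 2024).
The standard-time date in Ishis Republic, January 23, 2024, is outside the daylight-saving period (18 February – 27 October), so Ishis Republic is on standard time, UTC−08:30.
08:00 UTC − 8h30m = 23:30 Ishis Republic (rolling into the previous day, 23 January 2024).

23:30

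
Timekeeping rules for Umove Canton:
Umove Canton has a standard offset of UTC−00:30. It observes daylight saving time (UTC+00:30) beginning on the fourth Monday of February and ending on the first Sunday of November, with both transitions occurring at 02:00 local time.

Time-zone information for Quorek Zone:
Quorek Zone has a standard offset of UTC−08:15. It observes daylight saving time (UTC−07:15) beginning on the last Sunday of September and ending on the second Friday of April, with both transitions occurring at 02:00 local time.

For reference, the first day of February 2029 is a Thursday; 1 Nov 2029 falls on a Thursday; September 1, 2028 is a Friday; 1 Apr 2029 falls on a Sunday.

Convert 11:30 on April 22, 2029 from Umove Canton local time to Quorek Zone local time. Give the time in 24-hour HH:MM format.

1 February 2029 is a Thursday, so the first Monday is February 5 and the fourth is February 26.
1 November 2029 is a Thursday, so the first Sunday is November 4.
April 22, 2029 lies within the daylight-saving period (26 February – 4 November), so Umove Canton is on daylight time, UTC+00:30.
11:30 Umove Canton − 0h30m = 11:00 UTC.
1 September 2028 is a Friday, so Sundays fall on 3, 10, 17, 24; the last is September 24.
1 April 2029 is a Sunday, so the first Friday is April 6 and the second is April 13.
At the standard offset (UTC−08:15), 11:00 UTC − 8h15m = 02:45 Quorek Zone standard time.
Daylight saving runs 24 September 2028 – 13 April 2029; the standard-time date in Quorek Zone, April 22, 2029, is outside that window, so Quorek Zone is on standard time at UTC−08:15.
11:00 UTC − 8h15m = 02:45 Quorek Zone.

02:45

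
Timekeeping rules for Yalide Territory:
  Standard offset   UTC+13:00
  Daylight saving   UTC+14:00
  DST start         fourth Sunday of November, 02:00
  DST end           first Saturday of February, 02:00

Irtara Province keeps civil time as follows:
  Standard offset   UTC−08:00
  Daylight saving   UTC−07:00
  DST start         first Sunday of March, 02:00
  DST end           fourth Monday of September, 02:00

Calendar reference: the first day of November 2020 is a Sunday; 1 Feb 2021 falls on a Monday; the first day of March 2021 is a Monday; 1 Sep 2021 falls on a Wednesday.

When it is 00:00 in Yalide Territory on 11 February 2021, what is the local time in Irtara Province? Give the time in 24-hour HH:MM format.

03:00

1 November 2020 is a Sunday, so the first Sunday is November 1 and the fourth is November 22.
1 February 2021 is a Monday, so the first Saturday is February 6.
11 February 2021 is outside the daylight-saving period (22 November 2020 – 6 February 2021), so Yalide Territory is on standard time, UTC+13:00.
00:00 Yalide Territory − 13h = 11:00 UTC (rolling into the previous day, 10 February 2021).
1 March 2021 is a Monday, so the first Sunday is March 7.
1 September 2021 is a Wednesday, so the first Monday is September 6 and the fourth is September 27.
At the standard offset (UTC−08:00), 11:00 UTC − 8h = 03:00 Irtara Province standard time.
The standard-time date in Irtara Province, 10 February 2021, does not fall between 7 March and 27 September, so daylight saving is not in effect and Irtara Province is at UTC−08:00.
11:00 UTC − 8h = 03:00 Irtara Province.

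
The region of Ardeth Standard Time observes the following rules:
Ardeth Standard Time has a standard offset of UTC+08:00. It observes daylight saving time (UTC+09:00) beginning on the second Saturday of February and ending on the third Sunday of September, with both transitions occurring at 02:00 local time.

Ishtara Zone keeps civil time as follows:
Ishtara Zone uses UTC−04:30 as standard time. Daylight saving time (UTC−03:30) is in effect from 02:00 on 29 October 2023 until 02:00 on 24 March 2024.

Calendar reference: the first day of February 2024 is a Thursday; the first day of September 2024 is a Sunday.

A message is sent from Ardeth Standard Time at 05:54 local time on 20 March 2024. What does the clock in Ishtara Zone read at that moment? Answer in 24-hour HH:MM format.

1 February 2024 is a Thursday, so the first Saturday is February 3 and the second is February 10.
1 September 2024 is a Sunday, so the first Sunday is September 1 and the third is September 15.
20 March 2024 lies within the daylight-saving period (10 February – 15 September), so Ardeth Standard Time is on daylight time, UTC+09:00.
05:54 Ardeth Standard Time − 9h = 20:54 UTC (rolling into the previous day, 19 March 2024).
At the standard offset (UTC−04:30), 20:54 UTC − 4h30m = 16:24 Ishtara Zone standard time.
The standard-time date in Ishtara Zone, 19 March 2024, falls between 29 October 2023 and 24 March 2024, so daylight saving is in effect and Ishtara Zone is at UTC−03:30.
20:54 UTC − 3h30m = 17:24 Ishtara Zone.

17:24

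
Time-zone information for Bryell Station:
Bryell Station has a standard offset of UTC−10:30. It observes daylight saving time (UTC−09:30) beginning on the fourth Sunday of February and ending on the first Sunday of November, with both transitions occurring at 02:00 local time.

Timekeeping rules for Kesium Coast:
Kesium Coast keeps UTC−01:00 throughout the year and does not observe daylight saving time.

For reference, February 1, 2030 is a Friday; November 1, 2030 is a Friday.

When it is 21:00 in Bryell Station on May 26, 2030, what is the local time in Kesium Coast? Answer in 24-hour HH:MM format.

1 February 2030 is a Friday, so the first Sunday is February 3 and the fourth is February 24.
1 November 2030 is a Friday, so the first Sunday is November 3.
May 26, 2030 falls between 24 February and 3 November, so daylight saving is in effect and Bryell Station is at UTC−09:30.
21:00 Bryell Station + 9h30m = 06:30 UTC (rolling into the next day, 27 May 2030).
Kesium Coast stays on UTC−01:00 all year.
06:30 UTC − 1h = 05:30 Kesium Coast.

05:30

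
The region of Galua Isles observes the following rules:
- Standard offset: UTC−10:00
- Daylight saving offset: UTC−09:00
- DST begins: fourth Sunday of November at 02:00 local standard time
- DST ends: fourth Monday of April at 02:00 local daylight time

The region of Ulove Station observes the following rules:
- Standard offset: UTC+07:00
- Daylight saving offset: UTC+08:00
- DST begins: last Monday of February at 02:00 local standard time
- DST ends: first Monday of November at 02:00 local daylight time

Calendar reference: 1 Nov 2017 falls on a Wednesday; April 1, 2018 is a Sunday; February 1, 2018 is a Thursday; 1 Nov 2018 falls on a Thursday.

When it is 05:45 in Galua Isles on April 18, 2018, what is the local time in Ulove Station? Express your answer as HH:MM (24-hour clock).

22:45

1 November 2017 is a Wednesday, so the first Sunday is November 5 and the fourth is November 26.
1 April 2018 is a Sunday, so the first Monday is April 2 and the fourth is April 23.
Daylight saving runs 26 November 2017 – 23 April 2018; April 18, 2018 is inside that window, so Galua Isles is at UTC−09:00.
05:45 Galua Isles + 9h = 14:45 UTC.
1 February 2018 is a Thursday, so Mondays fall on 5, 12, 19, 26; the last is February 26.
1 November 2018 is a Thursday, so the first Monday is November 5.
At the standard offset (UTC+07:00), 14:45 UTC + 7h = 21:45 Ulove Station standard time.
Daylight saving runs 26 February – 5 November; the standard-time date in Ulove Station, April 18, 2018, is inside that window, so Ulove Station is at UTC+08:00.
14:45 UTC + 8h = 22:45 Ulove Station.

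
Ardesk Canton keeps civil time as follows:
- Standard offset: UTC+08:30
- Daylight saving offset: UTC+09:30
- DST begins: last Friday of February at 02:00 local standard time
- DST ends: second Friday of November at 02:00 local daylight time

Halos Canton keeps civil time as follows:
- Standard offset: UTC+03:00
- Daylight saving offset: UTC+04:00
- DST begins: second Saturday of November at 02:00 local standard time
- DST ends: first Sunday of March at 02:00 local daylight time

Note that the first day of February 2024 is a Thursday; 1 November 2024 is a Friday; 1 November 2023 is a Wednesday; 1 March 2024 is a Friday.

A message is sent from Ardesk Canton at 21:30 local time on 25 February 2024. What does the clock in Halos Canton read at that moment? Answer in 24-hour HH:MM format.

16:00

1 February 2024 is a Thursday, so Fridays fall on 2, 9, 16, 23; the last is February 23.
1 November 2024 is a Friday, so the first Friday is November 1 and the second is November 8.
25 February 2024 lies within the daylight-saving period (23 February – 8 November), so Ardesk Canton is on daylight time, UTC+09:30.
21:30 Ardesk Canton − 9h30m = 12:00 UTC.
1 November 2023 is a Wednesday, so the first Saturday is November 4 and the second is November 11.
1 March 2024 is a Friday, so the first Sunday is March 3.
At the standard offset (UTC+03:00), 12:00 UTC + 3h = 15:00 Halos Canton standard time.
The standard-time date in Halos Canton, 25 February 2024, falls between 11 November 2023 and 3 March 2024, so daylight saving is in effect and Halos Canton is at UTC+04:00.
12:00 UTC + 4h = 16:00 Halos Canton.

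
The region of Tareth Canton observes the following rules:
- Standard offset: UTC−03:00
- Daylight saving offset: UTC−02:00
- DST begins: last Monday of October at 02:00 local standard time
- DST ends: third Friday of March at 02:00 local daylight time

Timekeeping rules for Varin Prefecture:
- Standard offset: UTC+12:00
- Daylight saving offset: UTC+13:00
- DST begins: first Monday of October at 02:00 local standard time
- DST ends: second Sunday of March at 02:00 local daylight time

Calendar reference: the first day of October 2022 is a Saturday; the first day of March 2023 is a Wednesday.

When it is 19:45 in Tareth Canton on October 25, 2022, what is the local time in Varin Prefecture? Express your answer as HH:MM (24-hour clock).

11:45

1 October 2022 is a Saturday, so Mondays fall on 3, 10, 17, 24, 31; the last is October 31.
1 March 2023 is a Wednesday, so the first Friday is March 3 and the third is March 17.
October 25, 2022 does not fall between 31 October 2022 and 17 March 2023, so daylight saving is not in effect and Tareth Canton is at UTC−03:00.
19:45 Tareth Canton + 3h = 22:45 UTC.
1 October 2022 is a Saturday, so the first Monday is October 3.
1 March 2023 is a Wednesday, so the first Sunday is March 5 and the second is March 12.
At the standard offset (UTC+12:00), 22:45 UTC + 12h = 10:45 Varin Prefecture standard time (rolling into the next day, 26 October 2022).
The standard-time date in Varin Prefecture, October 26, 2022, falls between 3 October 2022 and 12 March 2023, so daylight saving is in effect and Varin Prefecture is at UTC+13:00.
22:45 UTC + 13h = 11:45 Varin Prefecture (rolling into the next day, 26 October 2022).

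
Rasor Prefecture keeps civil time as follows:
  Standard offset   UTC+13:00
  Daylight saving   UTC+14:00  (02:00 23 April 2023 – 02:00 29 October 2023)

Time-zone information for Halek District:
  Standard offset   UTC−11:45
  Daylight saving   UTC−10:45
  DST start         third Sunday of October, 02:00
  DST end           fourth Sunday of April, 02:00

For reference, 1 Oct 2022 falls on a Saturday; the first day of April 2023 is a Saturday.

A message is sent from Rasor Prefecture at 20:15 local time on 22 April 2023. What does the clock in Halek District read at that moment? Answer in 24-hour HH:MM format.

22 April 2023 is outside the daylight-saving period (23 April – 29 October), so Rasor Prefecture is on standard time, UTC+13:00.
20:15 Rasor Prefecture − 13h = 07:15 UTC.
1 October 2022 is a Saturday, so the first Sunday is October 2 and the third is October 16.
1 April 2023 is a Saturday, so the first Sunday is April 2 and the fourth is April 23.
At the standard offset (UTC−11:45), 07:15 UTC − 11h45m = 19:30 Halek District standard time (rolling into the previous day, 21 April 2023).
The standard-time date in Halek District, 21 April 2023, falls between 16 October 2022 and 23 April 2023, so daylight saving is in effect and Halek District is at UTC−10:45.
07:15 UTC − 10h45m = 20:30 Halek District (rolling into the previous day, 21 April 2023).

20:30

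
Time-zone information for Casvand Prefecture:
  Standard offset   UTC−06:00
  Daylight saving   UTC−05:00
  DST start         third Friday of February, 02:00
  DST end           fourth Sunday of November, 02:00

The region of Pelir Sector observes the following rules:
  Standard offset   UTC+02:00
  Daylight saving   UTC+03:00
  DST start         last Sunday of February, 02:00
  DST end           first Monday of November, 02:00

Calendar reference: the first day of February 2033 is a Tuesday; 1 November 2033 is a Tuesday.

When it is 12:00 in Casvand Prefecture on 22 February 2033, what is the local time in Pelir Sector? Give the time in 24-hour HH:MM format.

19:00

1 February 2033 is a Tuesday, so the first Friday is February 4 and the third is February 18.
1 November 2033 is a Tuesday, so the first Sunday is November 6 and the fourth is November 27.
Daylight saving runs 18 February – 27 November; 22 February 2033 is inside that window, so Casvand Prefecture is at UTC−05:00.
12:00 Casvand Prefecture + 5h = 17:00 UTC.
1 February 2033 is a Tuesday, so Sundays fall on 6, 13, 20, 27; the last is February 27.
1 November 2033 is a Tuesday, so the first Monday is November 7.
At the standard offset (UTC+02:00), 17:00 UTC + 2h = 19:00 Pelir Sector standard time.
The standard-time date in Pelir Sector, 22 February 2033, is outside the daylight-saving period (27 February – 7 November), so Pelir Sector is on standard time, UTC+02:00.
17:00 UTC + 2h = 19:00 Pelir Sector.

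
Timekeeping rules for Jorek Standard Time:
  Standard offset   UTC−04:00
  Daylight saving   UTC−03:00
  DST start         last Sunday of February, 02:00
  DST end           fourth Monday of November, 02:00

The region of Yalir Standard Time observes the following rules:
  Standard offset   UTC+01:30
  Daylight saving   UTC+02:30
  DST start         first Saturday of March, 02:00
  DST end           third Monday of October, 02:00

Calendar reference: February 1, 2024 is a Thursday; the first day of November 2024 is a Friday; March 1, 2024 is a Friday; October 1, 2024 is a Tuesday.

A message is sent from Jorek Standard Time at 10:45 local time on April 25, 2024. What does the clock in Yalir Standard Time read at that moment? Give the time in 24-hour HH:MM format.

16:15

1 February 2024 is a Thursday, so Sundays fall on 4, 11, 18, 25; the last is February 25.
1 November 2024 is a Friday, so the first Monday is November 4 and the fourth is November 25.
April 25, 2024 lies within the daylight-saving period (25 February – 25 November), so Jorek Standard Time is on daylight time, UTC−03:00.
10:45 Jorek Standard Time + 3h = 13:45 UTC.
1 March 2024 is a Friday, so the first Saturday is March 2.
1 October 2024 is a Tuesday, so the first Monday is October 7 and the third is October 21.
At the standard offset (UTC+01:30), 13:45 UTC + 1h30m = 15:15 Yalir Standard Time standard time.
The standard-time date in Yalir Standard Time, April 25, 2024, lies within the daylight-saving period (2 March – 21 October), so Yalir Standard Time is on daylight time, UTC+02:30.
13:45 UTC + 2h30m = 16:15 Yalir Standard Time.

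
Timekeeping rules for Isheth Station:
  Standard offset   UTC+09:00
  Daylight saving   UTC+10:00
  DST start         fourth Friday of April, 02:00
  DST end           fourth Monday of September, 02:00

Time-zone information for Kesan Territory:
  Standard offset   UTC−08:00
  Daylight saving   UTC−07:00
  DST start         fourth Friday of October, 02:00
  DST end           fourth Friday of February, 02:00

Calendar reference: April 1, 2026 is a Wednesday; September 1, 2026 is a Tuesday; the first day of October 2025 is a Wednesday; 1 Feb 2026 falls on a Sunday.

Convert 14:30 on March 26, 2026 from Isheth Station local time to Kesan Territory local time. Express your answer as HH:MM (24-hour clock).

1 April 2026 is a Wednesday, so the first Friday is April 3 and the fourth is April 24.
1 September 2026 is a Tuesday, so the first Monday is September 7 and the fourth is September 28.
March 26, 2026 does not fall between 24 April and 28 September, so daylight saving is not in effect and Isheth Station is at UTC+09:00.
14:30 Isheth Station − 9h = 05:30 UTC.
1 October 2025 is a Wednesday, so the first Friday is October 3 and the fourth is October 24.
1 February 2026 is a Sunday, so the first Friday is February 6 and the fourth is February 27.
At the standard offset (UTC−08:00), 05:30 UTC − 8h = 21:30 Kesan Territory standard time (rolling into the previous day, 25 March 2026).
The standard-time date in Kesan Territory, March 25, 2026, is outside the daylight-saving period (24 October 2025 – 27 February 2026), so Kesan Territory is on standard time, UTC−08:00.
05:30 UTC − 8h = 21:30 Kesan Territory (rolling into the previous day, 25 March 2026).

21:30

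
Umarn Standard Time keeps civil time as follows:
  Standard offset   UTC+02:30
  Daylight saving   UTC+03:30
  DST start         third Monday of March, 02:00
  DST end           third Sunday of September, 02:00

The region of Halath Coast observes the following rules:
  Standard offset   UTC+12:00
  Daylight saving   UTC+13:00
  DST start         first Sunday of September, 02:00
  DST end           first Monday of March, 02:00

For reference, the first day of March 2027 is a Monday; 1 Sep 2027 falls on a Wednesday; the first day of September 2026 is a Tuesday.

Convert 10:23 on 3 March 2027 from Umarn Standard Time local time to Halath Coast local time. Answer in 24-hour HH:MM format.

19:53

1 March 2027 is a Monday, so the first Monday is March 1 and the third is March 15.
1 September 2027 is a Wednesday, so the first Sunday is September 5 and the third is September 19.
3 March 2027 does not fall between 15 March and 19 September, so daylight saving is not in effect and Umarn Standard Time is at UTC+02:30.
10:23 Umarn Standard Time − 2h30m = 07:53 UTC.
1 September 2026 is a Tuesday, so the first Sunday is September 6.
1 March 2027 is a Monday, so the first Monday is March 1.
At the standard offset (UTC+12:00), 07:53 UTC + 12h = 19:53 Halath Coast standard time.
Daylight saving runs 6 September 2026 – 1 March 2027; the standard-time date in Halath Coast, 3 March 2027, is outside that window, so Halath Coast is on standard time at UTC+12:00.
07:53 UTC + 12h = 19:53 Halath Coast.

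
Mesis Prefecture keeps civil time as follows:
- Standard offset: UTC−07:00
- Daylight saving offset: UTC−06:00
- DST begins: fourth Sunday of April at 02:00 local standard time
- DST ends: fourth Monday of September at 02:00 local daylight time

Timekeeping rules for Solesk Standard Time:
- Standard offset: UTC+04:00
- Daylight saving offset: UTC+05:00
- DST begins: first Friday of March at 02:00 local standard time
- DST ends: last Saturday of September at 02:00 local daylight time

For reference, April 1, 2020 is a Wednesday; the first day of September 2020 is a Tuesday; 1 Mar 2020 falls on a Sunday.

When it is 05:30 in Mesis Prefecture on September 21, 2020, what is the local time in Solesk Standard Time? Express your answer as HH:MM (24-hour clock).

1 April 2020 is a Wednesday, so the first Sunday is April 5 and the fourth is April 26.
1 September 2020 is a Tuesday, so the first Monday is September 7 and the fourth is September 28.
September 21, 2020 falls between 26 April and 28 September, so daylight saving is in effect and Mesis Prefecture is at UTC−06:00.
05:30 Mesis Prefecture + 6h = 11:30 UTC.
1 March 2020 is a Sunday, so the first Friday is March 6.
1 September 2020 is a Tuesday, so Saturdays fall on 5, 12, 19, 26; the last is September 26.
At the standard offset (UTC+04:00), 11:30 UTC + 4h = 15:30 Solesk Standard Time standard time.
The standard-time date in Solesk Standard Time, September 21, 2020, falls between 6 March and 26 September, so daylight saving is in effect and Solesk Standard Time is at UTC+05:00.
11:30 UTC + 5h = 16:30 Solesk Standard Time.

16:30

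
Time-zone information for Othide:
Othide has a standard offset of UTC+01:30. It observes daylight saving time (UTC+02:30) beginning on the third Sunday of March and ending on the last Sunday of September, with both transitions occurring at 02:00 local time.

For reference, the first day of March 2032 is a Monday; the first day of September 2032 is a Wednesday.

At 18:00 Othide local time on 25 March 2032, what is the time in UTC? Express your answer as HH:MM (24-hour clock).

15:30

1 March 2032 is a Monday, so the first Sunday is March 7 and the third is March 21.
1 September 2032 is a Wednesday, so Sundays fall on 5, 12, 19, 26; the last is September 26.
Daylight saving runs 21 March – 26 September; 25 March 2032 is inside that window, so Othide is at UTC+02:30.
18:00 local − 2h30m = 15:30 UTC.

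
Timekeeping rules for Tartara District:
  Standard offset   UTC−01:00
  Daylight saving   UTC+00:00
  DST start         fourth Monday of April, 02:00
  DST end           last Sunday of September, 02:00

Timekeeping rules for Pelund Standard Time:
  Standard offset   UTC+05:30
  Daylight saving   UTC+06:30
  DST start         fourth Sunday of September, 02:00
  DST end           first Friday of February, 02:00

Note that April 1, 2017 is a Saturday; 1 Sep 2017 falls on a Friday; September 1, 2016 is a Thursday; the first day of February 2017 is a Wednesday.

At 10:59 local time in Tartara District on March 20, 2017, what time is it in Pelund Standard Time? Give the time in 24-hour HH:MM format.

1 April 2017 is a Saturday, so the first Monday is April 3 and the fourth is April 24.
1 September 2017 is a Friday, so Sundays fall on 3, 10, 17, 24; the last is September 24.
Daylight saving runs 24 April – 24 September; March 20, 2017 is outside that window, so Tartara District is on standard time at UTC−01:00.
10:59 Tartara District + 1h = 11:59 UTC.
1 September 2016 is a Thursday, so the first Sunday is September 4 and the fourth is September 25.
1 February 2017 is a Wednesday, so the first Friday is February 3.
At the standard offset (UTC+05:30), 11:59 UTC + 5h30m = 17:29 Pelund Standard Time standard time.
The standard-time date in Pelund Standard Time, March 20, 2017, does not fall between 25 September 2016 and 3 February 2017, so daylight saving is not in effect and Pelund Standard Time is at UTC+05:30.
11:59 UTC + 5h30m = 17:29 Pelund Standard Time.

17:29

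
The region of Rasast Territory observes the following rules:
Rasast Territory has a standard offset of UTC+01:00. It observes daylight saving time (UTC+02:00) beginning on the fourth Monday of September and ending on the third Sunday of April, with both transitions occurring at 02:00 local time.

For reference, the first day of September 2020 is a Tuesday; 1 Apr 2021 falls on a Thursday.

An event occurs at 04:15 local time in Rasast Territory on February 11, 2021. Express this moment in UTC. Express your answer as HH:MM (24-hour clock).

02:15

1 September 2020 is a Tuesday, so the first Monday is September 7 and the fourth is September 28.
1 April 2021 is a Thursday, so the first Sunday is April 4 and the third is April 18.
February 11, 2021 lies within the daylight-saving period (28 September 2020 – 18 April 2021), so Rasast Territory is on daylight time, UTC+02:00.
04:15 local − 2h = 02:15 UTC.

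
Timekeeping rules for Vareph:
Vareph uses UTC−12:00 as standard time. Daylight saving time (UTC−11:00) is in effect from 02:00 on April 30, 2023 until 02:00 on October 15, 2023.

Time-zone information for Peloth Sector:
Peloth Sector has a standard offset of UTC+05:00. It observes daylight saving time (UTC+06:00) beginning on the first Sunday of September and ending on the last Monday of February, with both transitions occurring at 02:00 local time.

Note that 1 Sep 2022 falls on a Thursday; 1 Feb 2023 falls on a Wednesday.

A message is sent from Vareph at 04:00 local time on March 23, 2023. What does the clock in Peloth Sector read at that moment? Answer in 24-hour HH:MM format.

21:00

Daylight saving runs 30 April – 15 October; March 23, 2023 is outside that window, so Vareph is on standard time at UTC−12:00.
04:00 Vareph + 12h = 16:00 UTC.
1 September 2022 is a Thursday, so the first Sunday is September 4.
1 February 2023 is a Wednesday, so Mondays fall on 6, 13, 20, 27; the last is February 27.
At the standard offset (UTC+05:00), 16:00 UTC + 5h = 21:00 Peloth Sector standard time.
The standard-time date in Peloth Sector, March 23, 2023, is outside the daylight-saving period (4 September 2022 – 27 February 2023), so Peloth Sector is on standard time, UTC+05:00.
16:00 UTC + 5h = 21:00 Peloth Sector.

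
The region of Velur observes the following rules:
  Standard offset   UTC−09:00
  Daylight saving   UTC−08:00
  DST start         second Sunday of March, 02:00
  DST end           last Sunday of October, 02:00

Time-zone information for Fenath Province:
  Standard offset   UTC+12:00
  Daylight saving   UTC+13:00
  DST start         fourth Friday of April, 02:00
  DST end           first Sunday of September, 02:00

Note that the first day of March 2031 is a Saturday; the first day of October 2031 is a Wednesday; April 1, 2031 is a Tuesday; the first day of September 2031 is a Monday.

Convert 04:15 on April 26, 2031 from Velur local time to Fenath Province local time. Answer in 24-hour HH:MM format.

01:15

1 March 2031 is a Saturday, so the first Sunday is March 2 and the second is March 9.
1 October 2031 is a Wednesday, so Sundays fall on 5, 12, 19, 26; the last is October 26.
April 26, 2031 lies within the daylight-saving period (9 March – 26 October), so Velur is on daylight time, UTC−08:00.
04:15 Velur + 8h = 12:15 UTC.
1 April 2031 is a Tuesday, so the first Friday is April 4 and the fourth is April 25.
1 September 2031 is a Monday, so the first Sunday is September 7.
At the standard offset (UTC+12:00), 12:15 UTC + 12h = 00:15 Fenath Province standard time (rolling into the next day, 27 April 2031).
The standard-time date in Fenath Province, April 27, 2031, lies within the daylight-saving period (25 April – 7 September), so Fenath Province is on daylight time, UTC+13:00.
12:15 UTC + 13h = 01:15 Fenath Province (rolling into the next day, 27 April 2031).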